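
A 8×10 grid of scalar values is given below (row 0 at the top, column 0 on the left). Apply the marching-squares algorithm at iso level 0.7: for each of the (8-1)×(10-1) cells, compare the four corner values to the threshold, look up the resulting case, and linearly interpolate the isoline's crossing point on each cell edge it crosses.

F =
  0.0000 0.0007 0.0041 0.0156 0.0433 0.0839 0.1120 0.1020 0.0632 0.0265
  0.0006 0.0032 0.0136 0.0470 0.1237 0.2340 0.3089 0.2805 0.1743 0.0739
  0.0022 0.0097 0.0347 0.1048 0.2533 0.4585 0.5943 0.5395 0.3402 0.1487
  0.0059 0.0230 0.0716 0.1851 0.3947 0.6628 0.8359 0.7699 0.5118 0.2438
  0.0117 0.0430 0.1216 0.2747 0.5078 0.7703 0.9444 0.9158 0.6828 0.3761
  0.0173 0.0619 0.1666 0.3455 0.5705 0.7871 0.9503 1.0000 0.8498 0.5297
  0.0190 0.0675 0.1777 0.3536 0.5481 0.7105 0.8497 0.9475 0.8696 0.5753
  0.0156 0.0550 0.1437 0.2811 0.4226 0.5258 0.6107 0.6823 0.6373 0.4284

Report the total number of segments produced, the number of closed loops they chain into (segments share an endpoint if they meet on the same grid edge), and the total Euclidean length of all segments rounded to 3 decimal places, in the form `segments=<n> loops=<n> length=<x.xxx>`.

segments=16 loops=1 length=13.157

cell (2,5): code 0100 → (2.437,6.000)–(3.000,5.215)
cell (2,6): code 1100 → (2.697,7.000)–(2.437,6.000)
cell (2,7): code 1000 → (3.000,7.271)–(2.697,7.000)
cell (3,4): code 0100 → (3.346,5.000)–(4.000,4.732)
cell (3,5): code 1110 → (3.000,5.215)–(3.346,5.000)
cell (3,7): code 1001 → (4.000,7.926)–(3.000,7.271)
cell (4,4): code 0110 → (4.000,4.732)–(5.000,4.598)
cell (4,7): code 1101 → (4.103,8.000)–(4.000,7.926)
cell (4,8): code 1000 → (5.000,8.468)–(4.103,8.000)
cell (5,4): code 0110 → (5.000,4.598)–(6.000,4.935)
cell (5,8): code 1001 → (6.000,8.576)–(5.000,8.468)
cell (6,4): code 0010 → (6.000,4.935)–(6.057,5.000)
cell (6,5): code 0011 → (6.057,5.000)–(6.626,6.000)
cell (6,6): code 0011 → (6.626,6.000)–(6.933,7.000)
cell (6,7): code 0011 → (6.933,7.000)–(6.730,8.000)
cell (6,8): code 0001 → (6.730,8.000)–(6.000,8.576)
total: 16 segments, chained into 1 closed loop(s), length Σ = 13.157316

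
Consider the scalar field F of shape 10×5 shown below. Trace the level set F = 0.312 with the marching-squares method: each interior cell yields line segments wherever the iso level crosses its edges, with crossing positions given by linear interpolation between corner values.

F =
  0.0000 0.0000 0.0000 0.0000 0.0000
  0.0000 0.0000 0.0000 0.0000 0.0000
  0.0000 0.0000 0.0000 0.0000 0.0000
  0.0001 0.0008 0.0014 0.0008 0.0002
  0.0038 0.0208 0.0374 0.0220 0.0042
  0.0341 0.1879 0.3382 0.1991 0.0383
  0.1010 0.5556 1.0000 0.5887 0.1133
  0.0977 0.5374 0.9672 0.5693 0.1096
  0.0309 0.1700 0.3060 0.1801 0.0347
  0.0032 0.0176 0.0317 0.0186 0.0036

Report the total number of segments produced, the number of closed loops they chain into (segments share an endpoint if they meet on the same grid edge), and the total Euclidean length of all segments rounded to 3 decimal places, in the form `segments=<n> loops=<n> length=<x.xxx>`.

segments=12 loops=1 length=9.715

cell (4,1): code 0100 → (4.913,2.000)–(5.000,1.826)
cell (4,2): code 1000 → (5.000,2.188)–(4.913,2.000)
cell (5,0): code 0100 → (5.338,1.000)–(6.000,0.464)
cell (5,1): code 1110 → (5.000,1.826)–(5.338,1.000)
cell (5,2): code 1101 → (5.290,3.000)–(5.000,2.188)
cell (5,3): code 1000 → (6.000,3.582)–(5.290,3.000)
cell (6,0): code 0110 → (6.000,0.464)–(7.000,0.487)
cell (6,3): code 1001 → (7.000,3.560)–(6.000,3.582)
cell (7,0): code 0010 → (7.000,0.487)–(7.614,1.000)
cell (7,1): code 0011 → (7.614,1.000)–(7.991,2.000)
cell (7,2): code 0011 → (7.991,2.000)–(7.661,3.000)
cell (7,3): code 0001 → (7.661,3.000)–(7.000,3.560)
total: 12 segments, chained into 1 closed loop(s), length Σ = 9.714591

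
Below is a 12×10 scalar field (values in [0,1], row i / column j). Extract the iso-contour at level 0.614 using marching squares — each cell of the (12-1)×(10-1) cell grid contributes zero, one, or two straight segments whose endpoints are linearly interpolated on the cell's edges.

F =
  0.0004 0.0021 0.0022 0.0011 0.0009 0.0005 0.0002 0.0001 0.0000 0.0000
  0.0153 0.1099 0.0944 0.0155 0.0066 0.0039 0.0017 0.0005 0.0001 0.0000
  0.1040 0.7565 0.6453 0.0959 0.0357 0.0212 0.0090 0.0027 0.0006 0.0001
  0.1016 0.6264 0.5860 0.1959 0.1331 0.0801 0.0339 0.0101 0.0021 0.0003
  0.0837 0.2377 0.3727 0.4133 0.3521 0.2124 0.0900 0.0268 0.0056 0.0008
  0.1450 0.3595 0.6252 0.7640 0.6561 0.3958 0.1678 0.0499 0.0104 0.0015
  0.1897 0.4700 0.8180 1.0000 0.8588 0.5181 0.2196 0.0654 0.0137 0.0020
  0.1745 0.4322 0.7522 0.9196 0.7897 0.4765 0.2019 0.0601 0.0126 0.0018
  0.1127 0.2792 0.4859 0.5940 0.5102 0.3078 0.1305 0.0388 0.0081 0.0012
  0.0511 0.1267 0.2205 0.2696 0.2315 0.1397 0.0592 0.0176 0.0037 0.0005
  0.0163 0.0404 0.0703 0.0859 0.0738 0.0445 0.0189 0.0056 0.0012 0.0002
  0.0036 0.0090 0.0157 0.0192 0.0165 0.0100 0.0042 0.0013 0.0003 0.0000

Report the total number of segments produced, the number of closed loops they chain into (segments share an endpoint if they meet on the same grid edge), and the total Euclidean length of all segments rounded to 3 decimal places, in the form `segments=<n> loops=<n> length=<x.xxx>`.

segments=20 loops=2 length=14.483

cell (1,0): code 0100 → (1.780,1.000)–(2.000,0.782)
cell (1,1): code 1100 → (1.943,2.000)–(1.780,1.000)
cell (1,2): code 1000 → (2.000,2.057)–(1.943,2.000)
cell (2,0): code 0110 → (2.000,0.782)–(3.000,0.976)
cell (2,1): code 1011 → (3.000,1.307)–(2.528,2.000)
cell (2,2): code 0001 → (2.528,2.000)–(2.000,2.057)
cell (3,0): code 0010 → (3.000,0.976)–(3.032,1.000)
cell (3,1): code 0001 → (3.032,1.000)–(3.000,1.307)
cell (4,1): code 0100 → (4.956,2.000)–(5.000,1.958)
cell (4,2): code 1100 → (4.572,3.000)–(4.956,2.000)
cell (4,3): code 1100 → (4.862,4.000)–(4.572,3.000)
cell (4,4): code 1000 → (5.000,4.162)–(4.862,4.000)
cell (5,1): code 0110 → (5.000,1.958)–(6.000,1.414)
cell (5,4): code 1001 → (6.000,4.719)–(5.000,4.162)
cell (6,1): code 0110 → (6.000,1.414)–(7.000,1.568)
cell (6,4): code 1001 → (7.000,4.561)–(6.000,4.719)
cell (7,1): code 0010 → (7.000,1.568)–(7.519,2.000)
cell (7,2): code 0011 → (7.519,2.000)–(7.939,3.000)
cell (7,3): code 0011 → (7.939,3.000)–(7.629,4.000)
cell (7,4): code 0001 → (7.629,4.000)–(7.000,4.561)
total: 20 segments, chained into 2 closed loop(s), length Σ = 14.482914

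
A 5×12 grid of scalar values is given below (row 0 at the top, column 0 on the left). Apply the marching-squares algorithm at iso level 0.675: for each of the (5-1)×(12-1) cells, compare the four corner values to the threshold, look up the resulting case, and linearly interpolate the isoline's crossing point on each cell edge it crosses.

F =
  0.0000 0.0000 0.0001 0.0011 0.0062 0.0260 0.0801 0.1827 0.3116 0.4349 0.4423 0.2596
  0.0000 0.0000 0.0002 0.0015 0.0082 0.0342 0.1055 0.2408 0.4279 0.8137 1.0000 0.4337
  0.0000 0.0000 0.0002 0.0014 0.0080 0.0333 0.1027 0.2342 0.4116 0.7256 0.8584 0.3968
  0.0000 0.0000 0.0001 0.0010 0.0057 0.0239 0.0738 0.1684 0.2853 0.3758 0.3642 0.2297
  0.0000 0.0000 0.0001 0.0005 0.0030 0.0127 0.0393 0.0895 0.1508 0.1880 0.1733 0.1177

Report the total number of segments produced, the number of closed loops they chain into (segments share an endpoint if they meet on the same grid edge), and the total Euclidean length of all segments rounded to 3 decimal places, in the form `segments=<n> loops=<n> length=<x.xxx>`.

segments=8 loops=1 length=6.175

cell (0,8): code 0100 → (0.634,9.000)–(1.000,8.640)
cell (0,9): code 1100 → (0.417,10.000)–(0.634,9.000)
cell (0,10): code 1000 → (1.000,10.574)–(0.417,10.000)
cell (1,8): code 0110 → (1.000,8.640)–(2.000,8.839)
cell (1,10): code 1001 → (2.000,10.397)–(1.000,10.574)
cell (2,8): code 0010 → (2.000,8.839)–(2.145,9.000)
cell (2,9): code 0011 → (2.145,9.000)–(2.371,10.000)
cell (2,10): code 0001 → (2.371,10.000)–(2.000,10.397)
total: 8 segments, chained into 1 closed loop(s), length Σ = 6.174728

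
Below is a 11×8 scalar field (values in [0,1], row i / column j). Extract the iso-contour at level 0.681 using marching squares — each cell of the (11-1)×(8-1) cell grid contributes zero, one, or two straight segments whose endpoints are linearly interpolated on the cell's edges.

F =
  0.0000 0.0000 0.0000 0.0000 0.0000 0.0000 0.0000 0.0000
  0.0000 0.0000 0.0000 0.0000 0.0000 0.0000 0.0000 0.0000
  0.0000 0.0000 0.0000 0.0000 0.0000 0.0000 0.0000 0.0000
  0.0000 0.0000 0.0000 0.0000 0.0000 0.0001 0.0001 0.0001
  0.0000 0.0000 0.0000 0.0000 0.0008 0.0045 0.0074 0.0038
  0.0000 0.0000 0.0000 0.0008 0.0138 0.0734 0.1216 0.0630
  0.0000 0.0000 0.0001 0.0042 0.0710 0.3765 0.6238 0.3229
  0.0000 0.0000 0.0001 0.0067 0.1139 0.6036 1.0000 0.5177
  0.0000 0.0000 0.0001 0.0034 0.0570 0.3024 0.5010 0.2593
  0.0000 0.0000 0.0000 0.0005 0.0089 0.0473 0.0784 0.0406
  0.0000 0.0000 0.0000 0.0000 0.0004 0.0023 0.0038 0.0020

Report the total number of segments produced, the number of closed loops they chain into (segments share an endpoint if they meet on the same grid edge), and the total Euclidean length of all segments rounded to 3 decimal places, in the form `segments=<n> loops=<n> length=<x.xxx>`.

cell (6,5): code 0100 → (6.152,6.000)–(7.000,5.195)
cell (6,6): code 1000 → (7.000,6.661)–(6.152,6.000)
cell (7,5): code 0010 → (7.000,5.195)–(7.639,6.000)
cell (7,6): code 0001 → (7.639,6.000)–(7.000,6.661)
total: 4 segments, chained into 1 closed loop(s), length Σ = 4.192056

segments=4 loops=1 length=4.192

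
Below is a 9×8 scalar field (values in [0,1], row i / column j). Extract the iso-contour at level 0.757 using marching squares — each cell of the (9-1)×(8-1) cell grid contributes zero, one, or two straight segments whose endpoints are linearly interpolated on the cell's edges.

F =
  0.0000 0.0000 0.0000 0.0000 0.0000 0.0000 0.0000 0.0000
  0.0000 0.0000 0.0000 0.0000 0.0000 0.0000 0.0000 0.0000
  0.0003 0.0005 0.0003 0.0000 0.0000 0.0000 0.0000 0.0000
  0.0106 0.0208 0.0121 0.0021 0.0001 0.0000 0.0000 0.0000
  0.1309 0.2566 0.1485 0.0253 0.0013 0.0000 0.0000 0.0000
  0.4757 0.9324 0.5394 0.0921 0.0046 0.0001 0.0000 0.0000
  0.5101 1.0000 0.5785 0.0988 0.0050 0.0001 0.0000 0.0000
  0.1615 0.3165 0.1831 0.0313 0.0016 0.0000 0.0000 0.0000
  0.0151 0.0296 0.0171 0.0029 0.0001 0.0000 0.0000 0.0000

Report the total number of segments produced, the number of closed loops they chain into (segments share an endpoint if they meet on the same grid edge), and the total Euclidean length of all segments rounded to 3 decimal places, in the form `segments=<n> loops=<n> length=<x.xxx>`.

segments=6 loops=1 length=4.282

cell (4,0): code 0100 → (4.740,1.000)–(5.000,0.616)
cell (4,1): code 1000 → (5.000,1.446)–(4.740,1.000)
cell (5,0): code 0110 → (5.000,0.616)–(6.000,0.504)
cell (5,1): code 1001 → (6.000,1.577)–(5.000,1.446)
cell (6,0): code 0010 → (6.000,0.504)–(6.356,1.000)
cell (6,1): code 0001 → (6.356,1.000)–(6.000,1.577)
total: 6 segments, chained into 1 closed loop(s), length Σ = 4.282108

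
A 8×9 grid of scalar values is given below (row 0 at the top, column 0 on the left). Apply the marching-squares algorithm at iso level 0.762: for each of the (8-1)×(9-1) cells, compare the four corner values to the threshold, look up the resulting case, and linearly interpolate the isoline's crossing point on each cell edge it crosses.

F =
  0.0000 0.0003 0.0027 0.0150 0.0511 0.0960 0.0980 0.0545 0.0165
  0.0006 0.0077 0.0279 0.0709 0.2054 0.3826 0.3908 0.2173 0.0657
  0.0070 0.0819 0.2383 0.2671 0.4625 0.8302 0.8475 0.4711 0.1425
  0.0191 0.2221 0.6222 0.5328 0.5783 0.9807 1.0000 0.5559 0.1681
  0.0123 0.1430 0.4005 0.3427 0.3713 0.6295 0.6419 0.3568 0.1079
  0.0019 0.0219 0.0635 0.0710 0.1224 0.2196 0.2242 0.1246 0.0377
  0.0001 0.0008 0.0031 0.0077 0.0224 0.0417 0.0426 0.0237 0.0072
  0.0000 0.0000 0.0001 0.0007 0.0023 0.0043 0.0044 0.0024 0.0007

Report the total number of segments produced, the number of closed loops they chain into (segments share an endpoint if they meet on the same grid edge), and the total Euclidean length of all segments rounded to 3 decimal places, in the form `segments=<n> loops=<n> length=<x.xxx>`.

cell (1,4): code 0100 → (1.848,5.000)–(2.000,4.815)
cell (1,5): code 1100 → (1.813,6.000)–(1.848,5.000)
cell (1,6): code 1000 → (2.000,6.227)–(1.813,6.000)
cell (2,4): code 0110 → (2.000,4.815)–(3.000,4.457)
cell (2,6): code 1001 → (3.000,6.536)–(2.000,6.227)
cell (3,4): code 0010 → (3.000,4.457)–(3.623,5.000)
cell (3,5): code 0011 → (3.623,5.000)–(3.665,6.000)
cell (3,6): code 0001 → (3.665,6.000)–(3.000,6.536)
total: 8 segments, chained into 1 closed loop(s), length Σ = 6.324923

segments=8 loops=1 length=6.325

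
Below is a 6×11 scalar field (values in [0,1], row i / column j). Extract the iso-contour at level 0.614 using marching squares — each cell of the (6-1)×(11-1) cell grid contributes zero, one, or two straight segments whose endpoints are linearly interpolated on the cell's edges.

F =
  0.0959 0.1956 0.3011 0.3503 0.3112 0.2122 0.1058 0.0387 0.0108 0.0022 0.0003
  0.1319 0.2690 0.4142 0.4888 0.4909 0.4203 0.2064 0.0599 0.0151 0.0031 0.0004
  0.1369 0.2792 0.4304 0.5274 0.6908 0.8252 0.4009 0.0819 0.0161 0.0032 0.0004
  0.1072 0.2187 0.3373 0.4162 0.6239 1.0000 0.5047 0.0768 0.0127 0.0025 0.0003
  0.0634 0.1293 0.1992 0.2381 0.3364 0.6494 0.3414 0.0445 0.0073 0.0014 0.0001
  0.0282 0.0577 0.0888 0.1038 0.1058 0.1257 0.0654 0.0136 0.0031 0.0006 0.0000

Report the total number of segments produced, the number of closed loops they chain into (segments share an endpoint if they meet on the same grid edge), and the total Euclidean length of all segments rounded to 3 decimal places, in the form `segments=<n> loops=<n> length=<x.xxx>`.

cell (1,3): code 0100 → (1.616,4.000)–(2.000,3.530)
cell (1,4): code 1100 → (1.478,5.000)–(1.616,4.000)
cell (1,5): code 1000 → (2.000,5.498)–(1.478,5.000)
cell (2,3): code 0110 → (2.000,3.530)–(3.000,3.952)
cell (2,5): code 1001 → (3.000,5.779)–(2.000,5.498)
cell (3,3): code 0010 → (3.000,3.952)–(3.034,4.000)
cell (3,4): code 0111 → (3.034,4.000)–(4.000,4.887)
cell (3,5): code 1001 → (4.000,5.115)–(3.000,5.779)
cell (4,4): code 0010 → (4.000,4.887)–(4.068,5.000)
cell (4,5): code 0001 → (4.068,5.000)–(4.000,5.115)
total: 10 segments, chained into 1 closed loop(s), length Σ = 7.297430

segments=10 loops=1 length=7.297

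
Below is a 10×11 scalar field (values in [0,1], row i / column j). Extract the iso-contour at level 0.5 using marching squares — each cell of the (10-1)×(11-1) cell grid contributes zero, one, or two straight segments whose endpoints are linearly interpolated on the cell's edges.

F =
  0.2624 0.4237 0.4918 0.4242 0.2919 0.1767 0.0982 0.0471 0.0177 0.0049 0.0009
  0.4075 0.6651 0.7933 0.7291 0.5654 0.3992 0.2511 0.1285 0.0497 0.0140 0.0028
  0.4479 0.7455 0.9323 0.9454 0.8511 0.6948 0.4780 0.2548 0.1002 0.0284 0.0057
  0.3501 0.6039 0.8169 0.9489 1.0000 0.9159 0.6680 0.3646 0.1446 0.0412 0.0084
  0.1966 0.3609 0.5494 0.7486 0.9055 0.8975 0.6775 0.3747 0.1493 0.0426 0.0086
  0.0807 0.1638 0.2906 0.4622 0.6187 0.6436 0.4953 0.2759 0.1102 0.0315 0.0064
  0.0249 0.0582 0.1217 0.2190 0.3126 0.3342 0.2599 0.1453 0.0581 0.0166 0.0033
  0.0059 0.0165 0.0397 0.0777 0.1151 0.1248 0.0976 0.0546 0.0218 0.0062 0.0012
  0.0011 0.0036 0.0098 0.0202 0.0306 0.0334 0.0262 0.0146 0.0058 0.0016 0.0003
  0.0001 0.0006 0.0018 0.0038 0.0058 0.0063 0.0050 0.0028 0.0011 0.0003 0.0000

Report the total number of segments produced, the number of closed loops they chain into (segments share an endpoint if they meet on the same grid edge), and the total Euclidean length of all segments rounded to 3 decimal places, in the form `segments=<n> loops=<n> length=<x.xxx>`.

segments=22 loops=1 length=18.133

cell (0,0): code 0100 → (0.316,1.000)–(1.000,0.359)
cell (0,1): code 1100 → (0.027,2.000)–(0.316,1.000)
cell (0,2): code 1100 → (0.249,3.000)–(0.027,2.000)
cell (0,3): code 1100 → (0.761,4.000)–(0.249,3.000)
cell (0,4): code 1000 → (1.000,4.394)–(0.761,4.000)
cell (1,0): code 0110 → (1.000,0.359)–(2.000,0.175)
cell (1,4): code 1101 → (1.341,5.000)–(1.000,4.394)
cell (1,5): code 1000 → (2.000,5.899)–(1.341,5.000)
cell (2,0): code 0110 → (2.000,0.175)–(3.000,0.591)
cell (2,5): code 1101 → (2.116,6.000)–(2.000,5.899)
cell (2,6): code 1000 → (3.000,6.554)–(2.116,6.000)
cell (3,0): code 0010 → (3.000,0.591)–(3.428,1.000)
cell (3,1): code 0111 → (3.428,1.000)–(4.000,1.738)
cell (3,6): code 1001 → (4.000,6.586)–(3.000,6.554)
cell (4,1): code 0010 → (4.000,1.738)–(4.191,2.000)
cell (4,2): code 0011 → (4.191,2.000)–(4.868,3.000)
cell (4,3): code 0111 → (4.868,3.000)–(5.000,3.242)
cell (4,5): code 1011 → (5.000,5.968)–(4.974,6.000)
cell (4,6): code 0001 → (4.974,6.000)–(4.000,6.586)
cell (5,3): code 0010 → (5.000,3.242)–(5.388,4.000)
cell (5,4): code 0011 → (5.388,4.000)–(5.464,5.000)
cell (5,5): code 0001 → (5.464,5.000)–(5.000,5.968)
total: 22 segments, chained into 1 closed loop(s), length Σ = 18.133389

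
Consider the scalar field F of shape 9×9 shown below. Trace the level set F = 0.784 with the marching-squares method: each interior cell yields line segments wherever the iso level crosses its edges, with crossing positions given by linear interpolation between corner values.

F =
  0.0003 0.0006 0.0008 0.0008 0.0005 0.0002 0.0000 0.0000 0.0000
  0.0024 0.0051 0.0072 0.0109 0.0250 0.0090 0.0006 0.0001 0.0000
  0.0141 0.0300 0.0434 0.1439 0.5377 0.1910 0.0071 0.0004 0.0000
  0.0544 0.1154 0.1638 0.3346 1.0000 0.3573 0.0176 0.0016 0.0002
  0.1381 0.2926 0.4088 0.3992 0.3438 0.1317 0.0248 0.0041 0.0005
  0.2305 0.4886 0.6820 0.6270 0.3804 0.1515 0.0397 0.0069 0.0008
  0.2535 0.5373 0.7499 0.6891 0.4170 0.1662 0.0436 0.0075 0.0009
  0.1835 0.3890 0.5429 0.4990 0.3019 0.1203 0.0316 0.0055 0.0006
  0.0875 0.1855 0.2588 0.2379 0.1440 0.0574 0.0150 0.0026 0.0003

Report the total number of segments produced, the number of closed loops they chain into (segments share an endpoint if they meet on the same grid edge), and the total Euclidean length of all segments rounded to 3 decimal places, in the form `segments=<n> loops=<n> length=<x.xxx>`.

cell (2,3): code 0100 → (2.533,4.000)–(3.000,3.675)
cell (2,4): code 1000 → (3.000,4.336)–(2.533,4.000)
cell (3,3): code 0010 → (3.000,3.675)–(3.329,4.000)
cell (3,4): code 0001 → (3.329,4.000)–(3.000,4.336)
total: 4 segments, chained into 1 closed loop(s), length Σ = 2.077210

segments=4 loops=1 length=2.077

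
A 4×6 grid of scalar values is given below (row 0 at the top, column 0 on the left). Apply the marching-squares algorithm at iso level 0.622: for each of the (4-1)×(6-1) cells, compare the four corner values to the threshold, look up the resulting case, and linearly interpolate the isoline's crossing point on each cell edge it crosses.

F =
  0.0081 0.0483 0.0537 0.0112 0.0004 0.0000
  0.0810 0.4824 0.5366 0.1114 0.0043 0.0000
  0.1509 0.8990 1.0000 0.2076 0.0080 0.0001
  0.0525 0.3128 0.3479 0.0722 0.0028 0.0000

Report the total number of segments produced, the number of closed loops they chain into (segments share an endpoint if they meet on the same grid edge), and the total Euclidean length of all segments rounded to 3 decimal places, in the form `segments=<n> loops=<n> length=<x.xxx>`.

cell (1,0): code 0100 → (1.335,1.000)–(2.000,0.630)
cell (1,1): code 1100 → (1.184,2.000)–(1.335,1.000)
cell (1,2): code 1000 → (2.000,2.477)–(1.184,2.000)
cell (2,0): code 0010 → (2.000,0.630)–(2.473,1.000)
cell (2,1): code 0011 → (2.473,1.000)–(2.580,2.000)
cell (2,2): code 0001 → (2.580,2.000)–(2.000,2.477)
total: 6 segments, chained into 1 closed loop(s), length Σ = 5.074077

segments=6 loops=1 length=5.074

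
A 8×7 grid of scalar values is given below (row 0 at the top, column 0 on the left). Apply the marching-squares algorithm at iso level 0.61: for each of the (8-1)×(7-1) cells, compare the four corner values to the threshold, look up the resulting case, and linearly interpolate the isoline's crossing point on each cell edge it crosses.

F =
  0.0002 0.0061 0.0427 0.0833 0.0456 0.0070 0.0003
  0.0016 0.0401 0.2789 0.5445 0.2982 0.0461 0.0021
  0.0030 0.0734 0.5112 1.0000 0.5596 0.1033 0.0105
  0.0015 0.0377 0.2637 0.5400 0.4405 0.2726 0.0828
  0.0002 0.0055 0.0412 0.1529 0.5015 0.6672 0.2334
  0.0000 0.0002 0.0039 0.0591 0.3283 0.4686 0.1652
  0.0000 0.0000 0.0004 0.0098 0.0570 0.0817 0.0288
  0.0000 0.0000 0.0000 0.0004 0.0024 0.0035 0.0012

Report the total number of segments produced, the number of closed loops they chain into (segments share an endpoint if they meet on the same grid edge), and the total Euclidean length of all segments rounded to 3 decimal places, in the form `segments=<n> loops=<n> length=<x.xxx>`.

segments=8 loops=2 length=6.129

cell (1,2): code 0100 → (1.144,3.000)–(2.000,2.202)
cell (1,3): code 1000 → (2.000,3.886)–(1.144,3.000)
cell (2,2): code 0010 → (2.000,2.202)–(2.848,3.000)
cell (2,3): code 0001 → (2.848,3.000)–(2.000,3.886)
cell (3,4): code 0100 → (3.855,5.000)–(4.000,4.655)
cell (3,5): code 1000 → (4.000,5.132)–(3.855,5.000)
cell (4,4): code 0010 → (4.000,4.655)–(4.288,5.000)
cell (4,5): code 0001 → (4.288,5.000)–(4.000,5.132)
total: 8 segments, chained into 2 closed loop(s), length Σ = 6.129017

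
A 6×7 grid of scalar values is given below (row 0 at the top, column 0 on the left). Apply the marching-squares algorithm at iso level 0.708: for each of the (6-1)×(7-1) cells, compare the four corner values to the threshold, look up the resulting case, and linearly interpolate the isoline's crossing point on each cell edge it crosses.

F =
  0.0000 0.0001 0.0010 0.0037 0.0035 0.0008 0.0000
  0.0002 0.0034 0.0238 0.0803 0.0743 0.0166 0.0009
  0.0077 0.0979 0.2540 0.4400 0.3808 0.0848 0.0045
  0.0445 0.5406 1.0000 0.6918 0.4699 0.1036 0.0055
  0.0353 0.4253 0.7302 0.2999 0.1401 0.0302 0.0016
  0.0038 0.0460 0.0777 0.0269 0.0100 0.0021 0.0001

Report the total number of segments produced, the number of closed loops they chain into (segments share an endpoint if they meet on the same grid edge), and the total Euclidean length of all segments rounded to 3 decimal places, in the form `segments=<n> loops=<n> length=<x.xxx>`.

segments=6 loops=1 length=4.404

cell (2,1): code 0100 → (2.609,2.000)–(3.000,1.364)
cell (2,2): code 1000 → (3.000,2.947)–(2.609,2.000)
cell (3,1): code 0110 → (3.000,1.364)–(4.000,1.927)
cell (3,2): code 1001 → (4.000,2.052)–(3.000,2.947)
cell (4,1): code 0010 → (4.000,1.927)–(4.034,2.000)
cell (4,2): code 0001 → (4.034,2.000)–(4.000,2.052)
total: 6 segments, chained into 1 closed loop(s), length Σ = 4.403824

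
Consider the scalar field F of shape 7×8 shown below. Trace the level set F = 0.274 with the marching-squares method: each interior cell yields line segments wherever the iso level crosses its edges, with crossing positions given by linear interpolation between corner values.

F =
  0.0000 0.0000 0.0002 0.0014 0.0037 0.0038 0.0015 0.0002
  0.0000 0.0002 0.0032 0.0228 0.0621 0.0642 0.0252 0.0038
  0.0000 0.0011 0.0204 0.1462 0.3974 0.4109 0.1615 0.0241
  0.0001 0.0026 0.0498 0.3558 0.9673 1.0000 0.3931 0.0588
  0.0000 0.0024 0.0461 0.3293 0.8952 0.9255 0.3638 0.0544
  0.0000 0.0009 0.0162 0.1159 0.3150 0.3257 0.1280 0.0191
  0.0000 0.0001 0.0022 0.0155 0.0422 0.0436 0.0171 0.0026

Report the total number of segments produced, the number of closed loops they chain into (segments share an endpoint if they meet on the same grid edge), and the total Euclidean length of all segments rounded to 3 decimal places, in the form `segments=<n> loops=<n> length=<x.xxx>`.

cell (1,3): code 0100 → (1.632,4.000)–(2.000,3.509)
cell (1,4): code 1100 → (1.605,5.000)–(1.632,4.000)
cell (1,5): code 1000 → (2.000,5.549)–(1.605,5.000)
cell (2,2): code 0100 → (2.610,3.000)–(3.000,2.733)
cell (2,3): code 1110 → (2.000,3.509)–(2.610,3.000)
cell (2,5): code 1101 → (2.486,6.000)–(2.000,5.549)
cell (2,6): code 1000 → (3.000,6.356)–(2.486,6.000)
cell (3,2): code 0110 → (3.000,2.733)–(4.000,2.805)
cell (3,6): code 1001 → (4.000,6.290)–(3.000,6.356)
cell (4,2): code 0010 → (4.000,2.805)–(4.259,3.000)
cell (4,3): code 0111 → (4.259,3.000)–(5.000,3.794)
cell (4,5): code 1011 → (5.000,5.262)–(4.381,6.000)
cell (4,6): code 0001 → (4.381,6.000)–(4.000,6.290)
cell (5,3): code 0010 → (5.000,3.794)–(5.150,4.000)
cell (5,4): code 0011 → (5.150,4.000)–(5.183,5.000)
cell (5,5): code 0001 → (5.183,5.000)–(5.000,5.262)
total: 16 segments, chained into 1 closed loop(s), length Σ = 11.278613

segments=16 loops=1 length=11.279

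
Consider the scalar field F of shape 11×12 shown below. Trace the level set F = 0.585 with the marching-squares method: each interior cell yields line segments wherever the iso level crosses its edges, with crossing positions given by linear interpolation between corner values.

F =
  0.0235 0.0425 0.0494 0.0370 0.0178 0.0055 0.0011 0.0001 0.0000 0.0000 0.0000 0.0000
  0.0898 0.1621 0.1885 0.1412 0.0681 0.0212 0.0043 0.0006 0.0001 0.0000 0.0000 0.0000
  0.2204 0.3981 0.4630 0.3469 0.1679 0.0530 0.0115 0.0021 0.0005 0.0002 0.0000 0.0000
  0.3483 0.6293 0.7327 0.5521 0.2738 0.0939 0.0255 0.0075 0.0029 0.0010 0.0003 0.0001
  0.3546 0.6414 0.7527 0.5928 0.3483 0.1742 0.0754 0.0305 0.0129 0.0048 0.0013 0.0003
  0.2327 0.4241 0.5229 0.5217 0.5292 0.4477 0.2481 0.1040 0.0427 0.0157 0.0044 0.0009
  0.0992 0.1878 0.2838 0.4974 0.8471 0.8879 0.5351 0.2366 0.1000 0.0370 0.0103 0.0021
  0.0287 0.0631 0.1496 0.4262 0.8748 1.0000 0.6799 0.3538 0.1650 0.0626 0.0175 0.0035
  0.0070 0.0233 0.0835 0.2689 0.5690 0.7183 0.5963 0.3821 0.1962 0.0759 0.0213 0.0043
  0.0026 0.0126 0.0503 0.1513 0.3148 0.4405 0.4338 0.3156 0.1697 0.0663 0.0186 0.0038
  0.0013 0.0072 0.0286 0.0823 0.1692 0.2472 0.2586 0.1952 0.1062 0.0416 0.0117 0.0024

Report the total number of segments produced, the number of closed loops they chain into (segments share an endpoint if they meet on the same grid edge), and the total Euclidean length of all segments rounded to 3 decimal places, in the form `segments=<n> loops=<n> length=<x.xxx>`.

cell (2,0): code 0100 → (2.808,1.000)–(3.000,0.842)
cell (2,1): code 1100 → (2.452,2.000)–(2.808,1.000)
cell (2,2): code 1000 → (3.000,2.818)–(2.452,2.000)
cell (3,0): code 0110 → (3.000,0.842)–(4.000,0.803)
cell (3,2): code 1101 → (3.808,3.000)–(3.000,2.818)
cell (3,3): code 1000 → (4.000,3.032)–(3.808,3.000)
cell (4,0): code 0010 → (4.000,0.803)–(4.260,1.000)
cell (4,1): code 0011 → (4.260,1.000)–(4.730,2.000)
cell (4,2): code 0011 → (4.730,2.000)–(4.110,3.000)
cell (4,3): code 0001 → (4.110,3.000)–(4.000,3.032)
cell (5,3): code 0100 → (5.176,4.000)–(6.000,3.251)
cell (5,4): code 1100 → (5.312,5.000)–(5.176,4.000)
cell (5,5): code 1000 → (6.000,5.859)–(5.312,5.000)
cell (6,3): code 0110 → (6.000,3.251)–(7.000,3.354)
cell (6,5): code 1101 → (6.345,6.000)–(6.000,5.859)
cell (6,6): code 1000 → (7.000,6.291)–(6.345,6.000)
cell (7,3): code 0010 → (7.000,3.354)–(7.948,4.000)
cell (7,4): code 0111 → (7.948,4.000)–(8.000,4.107)
cell (7,6): code 1001 → (8.000,6.053)–(7.000,6.291)
cell (8,4): code 0010 → (8.000,4.107)–(8.480,5.000)
cell (8,5): code 0011 → (8.480,5.000)–(8.070,6.000)
cell (8,6): code 0001 → (8.070,6.000)–(8.000,6.053)
total: 22 segments, chained into 2 closed loop(s), length Σ = 16.833766

segments=22 loops=2 length=16.834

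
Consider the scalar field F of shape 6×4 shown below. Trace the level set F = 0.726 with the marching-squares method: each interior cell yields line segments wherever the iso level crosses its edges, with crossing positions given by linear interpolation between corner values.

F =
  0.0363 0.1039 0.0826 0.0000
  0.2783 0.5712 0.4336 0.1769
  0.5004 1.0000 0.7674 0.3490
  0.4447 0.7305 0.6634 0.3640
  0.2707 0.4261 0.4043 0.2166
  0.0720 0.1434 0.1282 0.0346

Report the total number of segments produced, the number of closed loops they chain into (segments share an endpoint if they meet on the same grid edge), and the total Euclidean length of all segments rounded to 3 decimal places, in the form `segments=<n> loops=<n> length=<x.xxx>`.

segments=8 loops=1 length=4.869

cell (1,0): code 0100 → (1.361,1.000)–(2.000,0.452)
cell (1,1): code 1100 → (1.876,2.000)–(1.361,1.000)
cell (1,2): code 1000 → (2.000,2.099)–(1.876,2.000)
cell (2,0): code 0110 → (2.000,0.452)–(3.000,0.984)
cell (2,1): code 1011 → (3.000,1.067)–(2.398,2.000)
cell (2,2): code 0001 → (2.398,2.000)–(2.000,2.099)
cell (3,0): code 0010 → (3.000,0.984)–(3.015,1.000)
cell (3,1): code 0001 → (3.015,1.000)–(3.000,1.067)
total: 8 segments, chained into 1 closed loop(s), length Σ = 4.869302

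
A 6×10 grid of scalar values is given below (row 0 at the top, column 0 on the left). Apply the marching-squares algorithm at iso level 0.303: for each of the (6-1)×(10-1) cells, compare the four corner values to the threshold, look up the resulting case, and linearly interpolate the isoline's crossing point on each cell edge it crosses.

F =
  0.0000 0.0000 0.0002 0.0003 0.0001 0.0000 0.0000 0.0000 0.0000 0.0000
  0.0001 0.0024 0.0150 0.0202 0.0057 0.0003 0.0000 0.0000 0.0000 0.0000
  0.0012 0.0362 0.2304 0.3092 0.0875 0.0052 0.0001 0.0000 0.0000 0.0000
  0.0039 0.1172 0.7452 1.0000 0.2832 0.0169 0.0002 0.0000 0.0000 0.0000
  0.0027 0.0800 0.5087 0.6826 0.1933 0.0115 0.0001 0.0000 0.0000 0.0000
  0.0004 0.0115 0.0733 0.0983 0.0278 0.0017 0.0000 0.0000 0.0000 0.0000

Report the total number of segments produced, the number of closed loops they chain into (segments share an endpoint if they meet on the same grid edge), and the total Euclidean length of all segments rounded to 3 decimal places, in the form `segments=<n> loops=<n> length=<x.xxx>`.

cell (1,2): code 0100 → (1.979,3.000)–(2.000,2.921)
cell (1,3): code 1000 → (2.000,3.028)–(1.979,3.000)
cell (2,1): code 0100 → (2.141,2.000)–(3.000,1.296)
cell (2,2): code 1110 → (2.000,2.921)–(2.141,2.000)
cell (2,3): code 1001 → (3.000,3.972)–(2.000,3.028)
cell (3,1): code 0110 → (3.000,1.296)–(4.000,1.520)
cell (3,3): code 1001 → (4.000,3.776)–(3.000,3.972)
cell (4,1): code 0010 → (4.000,1.520)–(4.472,2.000)
cell (4,2): code 0011 → (4.472,2.000)–(4.650,3.000)
cell (4,3): code 0001 → (4.650,3.000)–(4.000,3.776)
total: 10 segments, chained into 1 closed loop(s), length Σ = 8.279856

segments=10 loops=1 length=8.280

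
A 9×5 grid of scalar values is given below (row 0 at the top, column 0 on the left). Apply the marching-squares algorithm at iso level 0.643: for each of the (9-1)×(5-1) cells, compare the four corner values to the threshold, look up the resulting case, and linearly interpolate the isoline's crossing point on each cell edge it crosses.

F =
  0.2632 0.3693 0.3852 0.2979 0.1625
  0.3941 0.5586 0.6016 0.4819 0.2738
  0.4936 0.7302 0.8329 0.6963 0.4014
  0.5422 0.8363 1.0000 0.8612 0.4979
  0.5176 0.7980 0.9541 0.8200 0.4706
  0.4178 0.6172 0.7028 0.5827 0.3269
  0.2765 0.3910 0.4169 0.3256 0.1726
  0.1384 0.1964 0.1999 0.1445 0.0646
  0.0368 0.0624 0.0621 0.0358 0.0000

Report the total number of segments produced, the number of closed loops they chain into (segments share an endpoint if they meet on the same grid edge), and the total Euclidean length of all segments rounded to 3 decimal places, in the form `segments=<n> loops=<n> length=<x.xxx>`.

cell (1,0): code 0100 → (1.492,1.000)–(2.000,0.631)
cell (1,1): code 1100 → (1.179,2.000)–(1.492,1.000)
cell (1,2): code 1100 → (1.751,3.000)–(1.179,2.000)
cell (1,3): code 1000 → (2.000,3.181)–(1.751,3.000)
cell (2,0): code 0110 → (2.000,0.631)–(3.000,0.343)
cell (2,3): code 1001 → (3.000,3.601)–(2.000,3.181)
cell (3,0): code 0110 → (3.000,0.343)–(4.000,0.447)
cell (3,3): code 1001 → (4.000,3.507)–(3.000,3.601)
cell (4,0): code 0010 → (4.000,0.447)–(4.857,1.000)
cell (4,1): code 0111 → (4.857,1.000)–(5.000,1.301)
cell (4,2): code 1011 → (5.000,2.498)–(4.746,3.000)
cell (4,3): code 0001 → (4.746,3.000)–(4.000,3.507)
cell (5,1): code 0010 → (5.000,1.301)–(5.209,2.000)
cell (5,2): code 0001 → (5.209,2.000)–(5.000,2.498)
total: 14 segments, chained into 1 closed loop(s), length Σ = 11.357619

segments=14 loops=1 length=11.358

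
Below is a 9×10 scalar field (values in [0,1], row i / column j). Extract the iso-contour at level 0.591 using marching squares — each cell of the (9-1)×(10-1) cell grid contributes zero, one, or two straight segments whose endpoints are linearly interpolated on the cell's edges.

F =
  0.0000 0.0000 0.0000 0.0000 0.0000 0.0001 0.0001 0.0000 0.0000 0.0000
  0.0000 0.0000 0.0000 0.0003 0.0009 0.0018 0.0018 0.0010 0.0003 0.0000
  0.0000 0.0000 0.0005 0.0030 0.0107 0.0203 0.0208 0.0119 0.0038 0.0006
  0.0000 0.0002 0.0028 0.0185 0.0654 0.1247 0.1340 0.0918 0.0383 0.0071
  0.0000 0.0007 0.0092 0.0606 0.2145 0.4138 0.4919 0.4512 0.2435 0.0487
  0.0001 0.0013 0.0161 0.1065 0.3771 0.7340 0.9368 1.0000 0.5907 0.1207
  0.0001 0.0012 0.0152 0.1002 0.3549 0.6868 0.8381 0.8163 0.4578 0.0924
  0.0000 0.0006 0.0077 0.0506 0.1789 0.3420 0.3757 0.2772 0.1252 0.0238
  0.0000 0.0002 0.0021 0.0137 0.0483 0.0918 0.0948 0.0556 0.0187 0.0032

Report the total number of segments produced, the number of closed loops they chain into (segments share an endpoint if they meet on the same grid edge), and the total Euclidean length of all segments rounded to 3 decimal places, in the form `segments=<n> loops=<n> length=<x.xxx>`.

cell (4,4): code 0100 → (4.553,5.000)–(5.000,4.599)
cell (4,5): code 1100 → (4.223,6.000)–(4.553,5.000)
cell (4,6): code 1100 → (4.255,7.000)–(4.223,6.000)
cell (4,7): code 1000 → (5.000,7.999)–(4.255,7.000)
cell (5,4): code 0110 → (5.000,4.599)–(6.000,4.711)
cell (5,7): code 1001 → (6.000,7.628)–(5.000,7.999)
cell (6,4): code 0010 → (6.000,4.711)–(6.278,5.000)
cell (6,5): code 0011 → (6.278,5.000)–(6.534,6.000)
cell (6,6): code 0011 → (6.534,6.000)–(6.418,7.000)
cell (6,7): code 0001 → (6.418,7.000)–(6.000,7.628)
total: 10 segments, chained into 1 closed loop(s), length Σ = 9.167622

segments=10 loops=1 length=9.168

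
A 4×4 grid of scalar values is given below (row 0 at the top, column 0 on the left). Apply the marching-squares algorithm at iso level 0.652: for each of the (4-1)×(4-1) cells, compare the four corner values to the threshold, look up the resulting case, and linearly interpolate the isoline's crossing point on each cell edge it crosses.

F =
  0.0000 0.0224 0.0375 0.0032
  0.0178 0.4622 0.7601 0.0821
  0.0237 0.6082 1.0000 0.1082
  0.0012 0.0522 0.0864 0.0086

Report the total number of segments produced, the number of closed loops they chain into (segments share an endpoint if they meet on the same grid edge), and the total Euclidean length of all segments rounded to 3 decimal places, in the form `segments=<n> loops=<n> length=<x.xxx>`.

segments=6 loops=1 length=4.279

cell (0,1): code 0100 → (0.850,2.000)–(1.000,1.637)
cell (0,2): code 1000 → (1.000,2.159)–(0.850,2.000)
cell (1,1): code 0110 → (1.000,1.637)–(2.000,1.112)
cell (1,2): code 1001 → (2.000,2.390)–(1.000,2.159)
cell (2,1): code 0010 → (2.000,1.112)–(2.381,2.000)
cell (2,2): code 0001 → (2.381,2.000)–(2.000,2.390)
total: 6 segments, chained into 1 closed loop(s), length Σ = 4.278764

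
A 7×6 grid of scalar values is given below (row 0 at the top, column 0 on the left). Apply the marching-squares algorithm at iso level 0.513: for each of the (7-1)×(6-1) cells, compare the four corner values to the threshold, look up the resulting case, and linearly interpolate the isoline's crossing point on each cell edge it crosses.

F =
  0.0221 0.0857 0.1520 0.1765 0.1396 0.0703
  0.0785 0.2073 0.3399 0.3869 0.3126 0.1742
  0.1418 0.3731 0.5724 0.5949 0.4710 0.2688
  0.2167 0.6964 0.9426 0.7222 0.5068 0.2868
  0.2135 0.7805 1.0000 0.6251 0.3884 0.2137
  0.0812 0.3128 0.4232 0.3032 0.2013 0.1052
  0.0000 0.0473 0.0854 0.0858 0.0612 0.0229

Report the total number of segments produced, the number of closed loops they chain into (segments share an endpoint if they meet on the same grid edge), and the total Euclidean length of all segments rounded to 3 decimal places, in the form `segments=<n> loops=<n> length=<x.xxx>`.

cell (1,1): code 0100 → (1.745,2.000)–(2.000,1.702)
cell (1,2): code 1100 → (1.606,3.000)–(1.745,2.000)
cell (1,3): code 1000 → (2.000,3.661)–(1.606,3.000)
cell (2,0): code 0100 → (2.433,1.000)–(3.000,0.618)
cell (2,1): code 1110 → (2.000,1.702)–(2.433,1.000)
cell (2,3): code 1001 → (3.000,3.971)–(2.000,3.661)
cell (3,0): code 0110 → (3.000,0.618)–(4.000,0.528)
cell (3,3): code 1001 → (4.000,3.474)–(3.000,3.971)
cell (4,0): code 0010 → (4.000,0.528)–(4.572,1.000)
cell (4,1): code 0011 → (4.572,1.000)–(4.844,2.000)
cell (4,2): code 0011 → (4.844,2.000)–(4.348,3.000)
cell (4,3): code 0001 → (4.348,3.000)–(4.000,3.474)
total: 12 segments, chained into 1 closed loop(s), length Σ = 10.330128

segments=12 loops=1 length=10.330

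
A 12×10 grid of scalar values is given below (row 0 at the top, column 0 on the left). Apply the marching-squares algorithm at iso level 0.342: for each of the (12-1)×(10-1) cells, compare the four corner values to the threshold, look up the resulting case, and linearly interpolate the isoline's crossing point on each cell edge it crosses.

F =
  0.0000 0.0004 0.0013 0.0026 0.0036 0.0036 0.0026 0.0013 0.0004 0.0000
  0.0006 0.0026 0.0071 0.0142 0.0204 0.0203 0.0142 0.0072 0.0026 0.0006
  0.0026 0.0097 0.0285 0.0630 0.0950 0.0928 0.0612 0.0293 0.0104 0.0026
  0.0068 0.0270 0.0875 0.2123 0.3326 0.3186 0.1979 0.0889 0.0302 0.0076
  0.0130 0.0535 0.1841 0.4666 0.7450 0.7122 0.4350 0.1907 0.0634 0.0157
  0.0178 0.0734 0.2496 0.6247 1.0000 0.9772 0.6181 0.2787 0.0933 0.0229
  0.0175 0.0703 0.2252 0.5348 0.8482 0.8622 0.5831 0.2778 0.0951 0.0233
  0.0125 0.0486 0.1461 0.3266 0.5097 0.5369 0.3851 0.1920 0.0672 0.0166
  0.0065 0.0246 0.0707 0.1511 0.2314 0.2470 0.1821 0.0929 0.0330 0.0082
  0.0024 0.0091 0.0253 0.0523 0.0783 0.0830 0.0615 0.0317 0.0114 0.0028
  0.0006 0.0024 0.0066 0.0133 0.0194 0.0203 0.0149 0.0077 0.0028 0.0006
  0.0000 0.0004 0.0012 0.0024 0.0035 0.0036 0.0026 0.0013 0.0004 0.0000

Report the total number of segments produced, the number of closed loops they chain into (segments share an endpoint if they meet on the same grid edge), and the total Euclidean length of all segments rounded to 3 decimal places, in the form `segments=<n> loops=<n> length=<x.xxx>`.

cell (3,2): code 0100 → (3.510,3.000)–(4.000,2.559)
cell (3,3): code 1100 → (3.023,4.000)–(3.510,3.000)
cell (3,4): code 1100 → (3.059,5.000)–(3.023,4.000)
cell (3,5): code 1100 → (3.608,6.000)–(3.059,5.000)
cell (3,6): code 1000 → (4.000,6.381)–(3.608,6.000)
cell (4,2): code 0110 → (4.000,2.559)–(5.000,2.246)
cell (4,6): code 1001 → (5.000,6.813)–(4.000,6.381)
cell (5,2): code 0110 → (5.000,2.246)–(6.000,2.377)
cell (5,6): code 1001 → (6.000,6.790)–(5.000,6.813)
cell (6,2): code 0010 → (6.000,2.377)–(6.926,3.000)
cell (6,3): code 0111 → (6.926,3.000)–(7.000,3.084)
cell (6,6): code 1001 → (7.000,6.223)–(6.000,6.790)
cell (7,3): code 0010 → (7.000,3.084)–(7.603,4.000)
cell (7,4): code 0011 → (7.603,4.000)–(7.672,5.000)
cell (7,5): code 0011 → (7.672,5.000)–(7.212,6.000)
cell (7,6): code 0001 → (7.212,6.000)–(7.000,6.223)
total: 16 segments, chained into 1 closed loop(s), length Σ = 14.490363

segments=16 loops=1 length=14.490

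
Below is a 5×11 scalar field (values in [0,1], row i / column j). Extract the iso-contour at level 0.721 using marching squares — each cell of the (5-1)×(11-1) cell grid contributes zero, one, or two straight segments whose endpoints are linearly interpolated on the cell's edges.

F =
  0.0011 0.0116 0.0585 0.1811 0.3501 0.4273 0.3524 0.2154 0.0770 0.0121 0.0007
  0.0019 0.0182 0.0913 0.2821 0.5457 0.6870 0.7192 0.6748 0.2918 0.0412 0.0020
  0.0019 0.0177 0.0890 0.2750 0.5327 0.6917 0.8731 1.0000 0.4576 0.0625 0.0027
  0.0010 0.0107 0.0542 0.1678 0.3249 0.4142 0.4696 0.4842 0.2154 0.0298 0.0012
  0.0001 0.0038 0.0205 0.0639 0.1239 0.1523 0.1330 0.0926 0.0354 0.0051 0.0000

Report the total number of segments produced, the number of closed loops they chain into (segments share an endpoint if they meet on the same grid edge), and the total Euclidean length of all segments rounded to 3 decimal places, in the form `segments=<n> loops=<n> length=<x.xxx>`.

segments=6 loops=1 length=5.984

cell (1,5): code 0100 → (1.012,6.000)–(2.000,5.162)
cell (1,6): code 1100 → (1.142,7.000)–(1.012,6.000)
cell (1,7): code 1000 → (2.000,7.514)–(1.142,7.000)
cell (2,5): code 0010 → (2.000,5.162)–(2.377,6.000)
cell (2,6): code 0011 → (2.377,6.000)–(2.541,7.000)
cell (2,7): code 0001 → (2.541,7.000)–(2.000,7.514)
total: 6 segments, chained into 1 closed loop(s), length Σ = 5.983951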